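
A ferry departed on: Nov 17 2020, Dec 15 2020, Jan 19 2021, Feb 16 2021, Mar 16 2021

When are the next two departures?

Apr 20 2021, May 18 2021

All dates are Tuesdays, 28, 35, 28, 28 days apart.
Specifically, the 3rd Tuesday of each month.
April 2021 — 3rd Tuesday is Apr 20 2021.
May 2021 — 3rd Tuesday is May 18 2021.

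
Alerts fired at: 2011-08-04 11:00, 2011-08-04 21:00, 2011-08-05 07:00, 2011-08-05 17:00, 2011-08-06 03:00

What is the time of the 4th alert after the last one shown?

2011-08-07 19:00

The interval is a steady 10 hours (10, 10, 10, 10).
2011-08-06 03:00 + 10 h = 2011-08-06 13:00.
2011-08-06 13:00 + 10 h = 2011-08-06 23:00.
2011-08-06 23:00 + 10 h = 2011-08-07 09:00.
2011-08-07 09:00 + 10 h = 2011-08-07 19:00.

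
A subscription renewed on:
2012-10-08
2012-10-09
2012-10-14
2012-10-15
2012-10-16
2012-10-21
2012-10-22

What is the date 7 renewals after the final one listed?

2012-11-06

Every event lands on a Monday or Tuesday or Sunday (gaps cycle 1, 5, 1, 1, 5, 1).
So the schedule is: every Monday, Tuesday and Sunday.
The following Tuesday is 2012-10-23.
Next Sunday: 2012-10-28.
Next Monday: 2012-10-29.
The following Tuesday is 2012-10-30.
The following Sunday is 2012-11-04.
Next Monday: 2012-11-05.
Next Tuesday: 2012-11-06.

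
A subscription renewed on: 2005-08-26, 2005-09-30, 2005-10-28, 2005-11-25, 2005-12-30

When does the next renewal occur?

All Fridays; the gaps (35, 28, 28, 35) vary with month length.
This is the last Friday of each month.
Last Friday of January 2006: 2006-01-27.

2006-01-27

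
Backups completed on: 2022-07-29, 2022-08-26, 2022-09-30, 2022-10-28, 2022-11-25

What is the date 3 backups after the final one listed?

2023-02-24

All Fridays; the gaps (28, 35, 28, 28) vary with month length.
This is the last Friday of each month.
Last Friday of December 2022: 2022-12-30.
Last Friday of January 2023: 2023-01-27.
Last Friday of February 2023: 2023-02-24.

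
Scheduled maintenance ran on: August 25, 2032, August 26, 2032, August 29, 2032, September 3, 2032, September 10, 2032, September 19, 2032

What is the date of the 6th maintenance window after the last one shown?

December 24, 2032

Intervals are 1, 3, 5, 7, 9 days — an arithmetic progression with common difference 2.
Next gap: 11 days. September 19, 2032 + 11 days = September 30, 2032.
Next gap: 13 days. September 30, 2032 + 13 days = October 13, 2032.
Next gap: 15 days. October 13, 2032 + 15 days = October 28, 2032.
Next gap: 17 days. October 28, 2032 + 17 days = November 14, 2032.
Next gap: 19 days. November 14, 2032 + 19 days = December 3, 2032.
Next gap: 21 days. December 3, 2032 + 21 days = December 24, 2032.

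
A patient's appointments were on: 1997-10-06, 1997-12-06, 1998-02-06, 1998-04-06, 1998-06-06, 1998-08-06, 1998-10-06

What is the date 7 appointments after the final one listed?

The day-of-month is always 6 (61, 62, 59, 61, 61, 61 days between events).
So this recurs on the 6th of every 2 months.
December 1998: 1998-12-06.
Next: February 1999 → 1999-02-06.
Next: April 1999 → 1999-04-06.
June 1999: 1999-06-06.
Next: August 1999 → 1999-08-06.
Next: October 1999 → 1999-10-06.
Next: December 1999 → 1999-12-06.

1999-12-06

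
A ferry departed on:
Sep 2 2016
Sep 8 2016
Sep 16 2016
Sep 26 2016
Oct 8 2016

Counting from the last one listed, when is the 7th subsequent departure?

Gaps: 6, 8, 10, 12 days — each gap is 2 larger than the previous one.
Next gap: 14 days. Oct 8 2016 + 14 days = Oct 22 2016.
Next gap: 16 days. Oct 22 2016 + 16 days = Nov 7 2016.
Next gap: 18 days. Nov 7 2016 + 18 days = Nov 25 2016.
Next gap: 20 days. Nov 25 2016 + 20 days = Dec 15 2016.
Next gap: 22 days. Dec 15 2016 + 22 days = Jan 6 2017.
Next gap: 24 days. Jan 6 2017 + 24 days = Jan 30 2017.
Next gap: 26 days. Jan 30 2017 + 26 days = Feb 25 2017.

Feb 25 2017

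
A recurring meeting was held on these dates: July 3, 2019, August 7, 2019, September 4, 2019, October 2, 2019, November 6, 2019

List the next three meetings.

December 4, 2019; January 1, 2020; February 5, 2020

These are Wednesdays at 28- or 35-day spacing (35, 28, 28, 35).
The pattern: 1st Wednesday of the month.
1st Wednesday of December 2019: December 4, 2019.
January 2020 — 1st Wednesday is January 1, 2020.
1st Wednesday of February 2020: February 5, 2020.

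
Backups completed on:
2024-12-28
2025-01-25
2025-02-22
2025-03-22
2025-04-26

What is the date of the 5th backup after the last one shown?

These are Saturdays at 28- or 35-day spacing (28, 28, 28, 35).
The pattern: 4th Saturday of the month.
4th Saturday of May 2025: 2025-05-24.
June 2025 — 4th Saturday is 2025-06-28.
July 2025 — 4th Saturday is 2025-07-26.
4th Saturday of August 2025: 2025-08-23.
4th Saturday of September 2025: 2025-09-27.

2025-09-27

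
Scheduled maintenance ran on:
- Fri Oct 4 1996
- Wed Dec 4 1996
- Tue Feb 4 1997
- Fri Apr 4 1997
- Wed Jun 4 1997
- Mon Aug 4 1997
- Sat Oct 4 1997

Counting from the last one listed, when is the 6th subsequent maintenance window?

The day-of-month is always 4 (61, 62, 59, 61, 61, 61 days between events).
So this recurs on the 4th of every 2 months.
Next: December 1997 → Thu Dec 4 1997.
Next: February 1998 → Wed Feb 4 1998.
April 1998: Sat Apr 4 1998.
Next: June 1998 → Thu Jun 4 1998.
August 1998: Tue Aug 4 1998.
October 1998: Sun Oct 4 1998.

Sun Oct 4 1998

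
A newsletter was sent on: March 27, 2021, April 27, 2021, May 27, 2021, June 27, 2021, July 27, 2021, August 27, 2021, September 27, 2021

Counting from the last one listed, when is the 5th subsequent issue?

February 27, 2022

Gaps: 31, 30, 31, 30, 31, 31 days — not constant. Every event is on the 27th of the month.
Pattern: the 27th of each month.
Next: October 2021 → October 27, 2021.
November 2021: November 27, 2021.
December 2021: December 27, 2021.
January 2022: January 27, 2022.
February 2022: February 27, 2022.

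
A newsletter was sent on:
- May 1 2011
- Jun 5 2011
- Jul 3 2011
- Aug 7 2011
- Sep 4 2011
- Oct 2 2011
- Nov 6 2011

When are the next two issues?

These are Sundays at 28- or 35-day spacing (35, 28, 35, 28, 28, 35).
The pattern: 1st Sunday of the month.
1st Sunday of December 2011: Dec 4 2011.
1st Sunday of January 2012: Jan 1 2012.

Dec 4 2011, Jan 1 2012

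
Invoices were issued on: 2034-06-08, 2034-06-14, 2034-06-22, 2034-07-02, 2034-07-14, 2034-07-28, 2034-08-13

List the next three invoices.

The spacing grows by 2 each time: 6, 8, 10, 12, 14, 16 days.
Next gap: 18 days. 2034-08-13 + 18 days = 2034-08-31.
Next gap: 20 days. 2034-08-31 + 20 days = 2034-09-20.
Next gap: 22 days. 2034-09-20 + 22 days = 2034-10-12.

2034-08-31, 2034-09-20, 2034-10-12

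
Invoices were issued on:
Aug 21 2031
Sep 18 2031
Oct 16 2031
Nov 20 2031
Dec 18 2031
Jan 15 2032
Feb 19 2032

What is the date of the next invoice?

Mar 18 2032

All dates are Thursdays, 28, 28, 35, 28, 28, 35 days apart.
Specifically, the 3rd Thursday of each month.
March 2032 — 3rd Thursday is Mar 18 2032.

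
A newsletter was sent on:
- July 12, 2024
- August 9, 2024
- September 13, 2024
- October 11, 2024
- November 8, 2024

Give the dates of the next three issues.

December 13, 2024; January 10, 2025; February 14, 2025

All dates are Fridays, 28, 35, 28, 28 days apart.
Specifically, the 2nd Friday of each month.
December 2024 — 2nd Friday is December 13, 2024.
January 2025 — 2nd Friday is January 10, 2025.
2nd Friday of February 2025: February 14, 2025.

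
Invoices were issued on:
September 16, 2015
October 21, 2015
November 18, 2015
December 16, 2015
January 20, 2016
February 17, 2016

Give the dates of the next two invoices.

Gaps: 35, 28, 28, 35, 28 days — a mix of 28 and 35. Every date is a Wednesday.
Each is the 3rd Wednesday of its month.
March 2016 — 3rd Wednesday is March 16, 2016.
April 2016 — 3rd Wednesday is April 20, 2016.

March 16, 2016; April 20, 2016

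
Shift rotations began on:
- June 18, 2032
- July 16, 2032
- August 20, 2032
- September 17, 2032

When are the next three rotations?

October 15, 2032; November 19, 2032; December 17, 2032

These are Fridays at 28- or 35-day spacing (28, 35, 28).
The pattern: 3rd Friday of the month.
3rd Friday of October 2032: October 15, 2032.
3rd Friday of November 2032: November 19, 2032.
December 2032 — 3rd Friday is December 17, 2032.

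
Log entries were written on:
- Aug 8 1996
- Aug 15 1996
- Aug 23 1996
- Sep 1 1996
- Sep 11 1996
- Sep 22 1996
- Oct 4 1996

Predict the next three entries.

The spacing grows by 1 each time: 7, 8, 9, 10, 11, 12 days.
Next gap: 13 days. Oct 4 1996 + 13 days = Oct 17 1996.
Next gap: 14 days. Oct 17 1996 + 14 days = Oct 31 1996.
Next gap: 15 days. Oct 31 1996 + 15 days = Nov 15 1996.

Oct 17 1996, Oct 31 1996, Nov 15 1996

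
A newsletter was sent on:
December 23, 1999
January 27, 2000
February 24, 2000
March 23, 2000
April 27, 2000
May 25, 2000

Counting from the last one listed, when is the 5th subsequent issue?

October 26, 2000

All dates are Thursdays, 35, 28, 28, 35, 28 days apart.
Specifically, the 4th Thursday of each month.
4th Thursday of June 2000: June 22, 2000.
4th Thursday of July 2000: July 27, 2000.
August 2000 — 4th Thursday is August 24, 2000.
September 2000 — 4th Thursday is September 28, 2000.
October 2000 — 4th Thursday is October 26, 2000.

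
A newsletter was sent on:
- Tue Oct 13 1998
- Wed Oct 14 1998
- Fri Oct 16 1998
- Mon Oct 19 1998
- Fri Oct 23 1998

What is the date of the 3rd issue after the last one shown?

Tue Nov 10 1998

Gaps: 1, 2, 3, 4 days — each gap is 1 larger than the previous one.
Next gap: 5 days. Fri Oct 23 1998 + 5 days = Wed Oct 28 1998.
Next gap: 6 days. Wed Oct 28 1998 + 6 days = Tue Nov 3 1998.
Next gap: 7 days. Tue Nov 3 1998 + 7 days = Tue Nov 10 1998.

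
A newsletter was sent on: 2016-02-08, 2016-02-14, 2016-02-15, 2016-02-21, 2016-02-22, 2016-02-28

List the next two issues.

Gaps: 6, 1, 6, 1, 6 days — not constant, but cyclic with period 2.
The events fall on every Monday and Sunday.
Next Monday: 2016-02-29.
Next Sunday: 2016-03-06.

2016-02-29, 2016-03-06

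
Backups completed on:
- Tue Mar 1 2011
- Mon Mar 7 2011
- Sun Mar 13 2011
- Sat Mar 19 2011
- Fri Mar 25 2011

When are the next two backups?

The spacing is 6, 6, 6, 6 days — always 6 days.
Fri Mar 25 2011 + 6 days = Thu Mar 31 2011.
Thu Mar 31 2011 + 6 days = Wed Apr 6 2011.

Thu Mar 31 2011, Wed Apr 6 2011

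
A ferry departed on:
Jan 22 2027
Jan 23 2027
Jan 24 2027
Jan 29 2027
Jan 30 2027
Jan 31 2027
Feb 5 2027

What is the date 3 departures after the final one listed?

Feb 12 2027

The gap pattern 1, 1, 5, 1, 1, 5 repeats every 3 events.
These are the Fridays, Saturdays and Sundays of each week.
Next Saturday: Feb 6 2027.
The following Sunday is Feb 7 2027.
The following Friday is Feb 12 2027.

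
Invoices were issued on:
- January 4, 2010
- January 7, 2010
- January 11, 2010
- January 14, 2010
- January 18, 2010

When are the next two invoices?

January 21, 2010; January 25, 2010

The gap pattern 3, 4, 3, 4 repeats every 2 events.
These are the Mondays and Thursdays of each week.
Next Thursday: January 21, 2010.
The following Monday is January 25, 2010.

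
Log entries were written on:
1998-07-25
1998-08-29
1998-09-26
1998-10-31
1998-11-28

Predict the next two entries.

All Saturdays; the gaps (35, 28, 35, 28) vary with month length.
This is the last Saturday of each month.
Last Saturday of December 1998: 1998-12-26.
Last Saturday of January 1999: 1999-01-30.

1998-12-26, 1999-01-30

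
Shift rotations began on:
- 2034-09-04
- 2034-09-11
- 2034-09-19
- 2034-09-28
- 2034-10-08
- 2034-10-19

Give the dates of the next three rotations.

2034-10-31, 2034-11-13, 2034-11-27

The spacing grows by 1 each time: 7, 8, 9, 10, 11 days.
Next gap: 12 days. 2034-10-19 + 12 days = 2034-10-31.
Next gap: 13 days. 2034-10-31 + 13 days = 2034-11-13.
Next gap: 14 days. 2034-11-13 + 14 days = 2034-11-27.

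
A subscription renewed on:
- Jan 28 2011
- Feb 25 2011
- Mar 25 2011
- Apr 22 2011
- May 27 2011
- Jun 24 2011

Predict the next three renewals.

Jul 22 2011, Aug 26 2011, Sep 23 2011

All dates are Fridays, 28, 28, 28, 35, 28 days apart.
Specifically, the 4th Friday of each month.
July 2011 — 4th Friday is Jul 22 2011.
August 2011 — 4th Friday is Aug 26 2011.
September 2011 — 4th Friday is Sep 23 2011.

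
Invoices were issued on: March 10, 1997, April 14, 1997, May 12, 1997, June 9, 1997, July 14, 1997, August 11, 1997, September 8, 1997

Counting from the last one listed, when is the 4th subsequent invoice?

Gaps: 35, 28, 28, 35, 28, 28 days — a mix of 28 and 35. Every date is a Monday.
Each is the 2nd Monday of its month.
October 1997 — 2nd Monday is October 13, 1997.
November 1997 — 2nd Monday is November 10, 1997.
2nd Monday of December 1997: December 8, 1997.
2nd Monday of January 1998: January 12, 1998.

January 12, 1998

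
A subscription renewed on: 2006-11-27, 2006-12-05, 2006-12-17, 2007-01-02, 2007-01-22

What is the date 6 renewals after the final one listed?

2007-08-14

Intervals are 8, 12, 16, 20 days — an arithmetic progression with common difference 4.
Next gap: 24 days. 2007-01-22 + 24 days = 2007-02-15.
Next gap: 28 days. 2007-02-15 + 28 days = 2007-03-15.
Next gap: 32 days. 2007-03-15 + 32 days = 2007-04-16.
Next gap: 36 days. 2007-04-16 + 36 days = 2007-05-22.
Next gap: 40 days. 2007-05-22 + 40 days = 2007-07-01.
Next gap: 44 days. 2007-07-01 + 44 days = 2007-08-14.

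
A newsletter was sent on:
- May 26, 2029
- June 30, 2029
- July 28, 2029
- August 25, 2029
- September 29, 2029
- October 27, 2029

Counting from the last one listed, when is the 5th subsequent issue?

March 30, 2030

All Saturdays; the gaps (35, 28, 28, 35, 28) vary with month length.
This is the last Saturday of each month.
Last Saturday of November 2029: November 24, 2029.
Last Saturday of December 2029: December 29, 2029.
Last Saturday of January 2030: January 26, 2030.
Last Saturday of February 2030: February 23, 2030.
March 2030 ends with Saturday March 30, 2030.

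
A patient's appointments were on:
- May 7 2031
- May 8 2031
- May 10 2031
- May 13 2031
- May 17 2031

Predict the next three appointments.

Intervals are 1, 2, 3, 4 days — an arithmetic progression with common difference 1.
Next gap: 5 days. May 17 2031 + 5 days = May 22 2031.
Next gap: 6 days. May 22 2031 + 6 days = May 28 2031.
Next gap: 7 days. May 28 2031 + 7 days = Jun 4 2031.

May 22 2031, May 28 2031, Jun 4 2031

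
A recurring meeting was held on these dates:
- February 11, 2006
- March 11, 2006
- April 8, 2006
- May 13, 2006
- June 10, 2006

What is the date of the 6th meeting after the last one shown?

Gaps: 28, 28, 35, 28 days — a mix of 28 and 35. Every date is a Saturday.
Each is the 2nd Saturday of its month.
2nd Saturday of July 2006: July 8, 2006.
August 2006 — 2nd Saturday is August 12, 2006.
2nd Saturday of September 2006: September 9, 2006.
October 2006 — 2nd Saturday is October 14, 2006.
2nd Saturday of November 2006: November 11, 2006.
December 2006 — 2nd Saturday is December 9, 2006.

December 9, 2006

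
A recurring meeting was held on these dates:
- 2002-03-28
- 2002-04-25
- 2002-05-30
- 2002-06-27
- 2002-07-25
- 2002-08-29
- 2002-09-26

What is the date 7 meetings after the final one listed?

2003-04-24

These are Thursdays with 28, 35, 28, 28, 35, 28-day gaps.
Each is the final Thursday of its month — 2002-05-30 is past the 28th, so '4th Thursday' doesn't fit.
Last Thursday of October 2002: 2002-10-31.
Last Thursday of November 2002: 2002-11-28.
Last Thursday of December 2002: 2002-12-26.
January 2003 ends with Thursday 2003-01-30.
February 2003 ends with Thursday 2003-02-27.
March 2003 ends with Thursday 2003-03-27.
Last Thursday of April 2003: 2003-04-24.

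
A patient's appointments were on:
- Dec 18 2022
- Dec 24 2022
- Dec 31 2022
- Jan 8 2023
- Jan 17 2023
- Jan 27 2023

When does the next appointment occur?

Feb 7 2023

Gaps: 6, 7, 8, 9, 10 days — each gap is 1 larger than the previous one.
Next gap: 11 days. Jan 27 2023 + 11 days = Feb 7 2023.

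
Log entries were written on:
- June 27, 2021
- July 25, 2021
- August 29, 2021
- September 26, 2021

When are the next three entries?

All Sundays; the gaps (28, 35, 28) vary with month length.
This is the last Sunday of each month.
October 2021 ends with Sunday October 31, 2021.
Last Sunday of November 2021: November 28, 2021.
Last Sunday of December 2021: December 26, 2021.

October 31, 2021; November 28, 2021; December 26, 2021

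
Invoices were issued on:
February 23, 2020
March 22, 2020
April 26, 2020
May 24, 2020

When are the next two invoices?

All dates are Sundays, 28, 35, 28 days apart.
Specifically, the 4th Sunday of each month.
4th Sunday of June 2020: June 28, 2020.
July 2020 — 4th Sunday is July 26, 2020.

June 28, 2020; July 26, 2020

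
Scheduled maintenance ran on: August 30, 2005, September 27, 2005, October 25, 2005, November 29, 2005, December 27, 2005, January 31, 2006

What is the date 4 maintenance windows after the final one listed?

May 30, 2006

All Tuesdays; the gaps (28, 28, 35, 28, 35) vary with month length.
This is the last Tuesday of each month.
February 2006 ends with Tuesday February 28, 2006.
Last Tuesday of March 2006: March 28, 2006.
April 2006 ends with Tuesday April 25, 2006.
Last Tuesday of May 2006: May 30, 2006.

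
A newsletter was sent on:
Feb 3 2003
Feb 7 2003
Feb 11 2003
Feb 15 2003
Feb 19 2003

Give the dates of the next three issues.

Feb 23 2003, Feb 27 2003, Mar 3 2003

The spacing is 4, 4, 4, 4 days — always 4 days.
Feb 19 2003 + 4 days = Feb 23 2003.
Feb 23 2003 + 4 days = Feb 27 2003.
Feb 27 2003 + 4 days = Mar 3 2003.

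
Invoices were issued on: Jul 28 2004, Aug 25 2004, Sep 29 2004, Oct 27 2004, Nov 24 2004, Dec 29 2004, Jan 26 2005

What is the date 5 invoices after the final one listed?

Jun 29 2005

These are Wednesdays with 28, 35, 28, 28, 35, 28-day gaps.
Each is the final Wednesday of its month — Sep 29 2004 is past the 28th, so '4th Wednesday' doesn't fit.
Last Wednesday of February 2005: Feb 23 2005.
March 2005 ends with Wednesday Mar 30 2005.
Last Wednesday of April 2005: Apr 27 2005.
May 2005 ends with Wednesday May 25 2005.
June 2005 ends with Wednesday Jun 29 2005.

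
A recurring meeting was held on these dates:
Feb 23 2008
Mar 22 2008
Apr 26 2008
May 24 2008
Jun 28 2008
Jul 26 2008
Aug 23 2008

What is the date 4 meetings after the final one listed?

These are Saturdays at 28- or 35-day spacing (28, 35, 28, 35, 28, 28).
The pattern: 4th Saturday of the month.
4th Saturday of September 2008: Sep 27 2008.
October 2008 — 4th Saturday is Oct 25 2008.
4th Saturday of November 2008: Nov 22 2008.
December 2008 — 4th Saturday is Dec 27 2008.

Dec 27 2008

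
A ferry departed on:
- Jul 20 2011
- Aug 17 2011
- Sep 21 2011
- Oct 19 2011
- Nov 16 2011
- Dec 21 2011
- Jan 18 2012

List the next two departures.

Gaps: 28, 35, 28, 28, 35, 28 days — a mix of 28 and 35. Every date is a Wednesday.
Each is the 3rd Wednesday of its month.
3rd Wednesday of February 2012: Feb 15 2012.
3rd Wednesday of March 2012: Mar 21 2012.

Feb 15 2012, Mar 21 2012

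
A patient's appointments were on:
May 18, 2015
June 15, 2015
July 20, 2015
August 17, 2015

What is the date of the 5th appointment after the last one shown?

These are Mondays at 28- or 35-day spacing (28, 35, 28).
The pattern: 3rd Monday of the month.
September 2015 — 3rd Monday is September 21, 2015.
3rd Monday of October 2015: October 19, 2015.
November 2015 — 3rd Monday is November 16, 2015.
December 2015 — 3rd Monday is December 21, 2015.
January 2016 — 3rd Monday is January 18, 2016.

January 18, 2016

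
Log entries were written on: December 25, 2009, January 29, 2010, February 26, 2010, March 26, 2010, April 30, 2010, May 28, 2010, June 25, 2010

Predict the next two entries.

All Fridays; the gaps (35, 28, 28, 35, 28, 28) vary with month length.
This is the last Friday of each month.
Last Friday of July 2010: July 30, 2010.
Last Friday of August 2010: August 27, 2010.

July 30, 2010; August 27, 2010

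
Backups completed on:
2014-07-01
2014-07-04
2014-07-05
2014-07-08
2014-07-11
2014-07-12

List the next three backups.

The gap pattern 3, 1, 3, 3, 1 repeats every 3 events.
These are the Tuesdays, Fridays and Saturdays of each week.
The following Tuesday is 2014-07-15.
The following Friday is 2014-07-18.
The following Saturday is 2014-07-19.

2014-07-15, 2014-07-18, 2014-07-19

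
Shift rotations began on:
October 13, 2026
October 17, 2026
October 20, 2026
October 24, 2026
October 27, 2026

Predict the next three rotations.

October 31, 2026; November 3, 2026; November 7, 2026

Gaps: 4, 3, 4, 3 days — not constant, but cyclic with period 2.
The events fall on every Tuesday and Saturday.
Next Saturday: October 31, 2026.
The following Tuesday is November 3, 2026.
The following Saturday is November 7, 2026.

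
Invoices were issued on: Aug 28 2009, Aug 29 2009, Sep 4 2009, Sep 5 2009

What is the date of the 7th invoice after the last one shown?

Gaps: 1, 6, 1 days — not constant, but cyclic with period 2.
The events fall on every Friday and Saturday.
The following Friday is Sep 11 2009.
The following Saturday is Sep 12 2009.
Next Friday: Sep 18 2009.
Next Saturday: Sep 19 2009.
The following Friday is Sep 25 2009.
Next Saturday: Sep 26 2009.
The following Friday is Oct 2 2009.

Oct 2 2009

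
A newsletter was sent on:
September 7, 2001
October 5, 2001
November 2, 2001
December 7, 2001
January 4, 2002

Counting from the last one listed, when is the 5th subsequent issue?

June 7, 2002

These are Fridays at 28- or 35-day spacing (28, 28, 35, 28).
The pattern: 1st Friday of the month.
February 2002 — 1st Friday is February 1, 2002.
1st Friday of March 2002: March 1, 2002.
1st Friday of April 2002: April 5, 2002.
1st Friday of May 2002: May 3, 2002.
1st Friday of June 2002: June 7, 2002.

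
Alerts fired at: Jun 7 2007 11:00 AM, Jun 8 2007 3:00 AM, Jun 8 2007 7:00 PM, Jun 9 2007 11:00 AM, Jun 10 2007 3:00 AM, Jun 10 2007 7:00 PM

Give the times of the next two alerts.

Jun 11 2007 11:00 AM, Jun 12 2007 3:00 AM

Spacing: 16, 16, 16, 16, 16 h — constant 16 h.
Jun 10 2007 7:00 PM + 16 h = Jun 11 2007 11:00 AM.
Jun 11 2007 11:00 AM + 16 h = Jun 12 2007 3:00 AM.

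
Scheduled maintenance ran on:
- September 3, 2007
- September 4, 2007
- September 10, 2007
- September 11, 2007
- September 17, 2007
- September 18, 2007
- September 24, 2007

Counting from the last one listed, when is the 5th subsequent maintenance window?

The gap pattern 1, 6, 1, 6, 1, 6 repeats every 2 events.
These are the Mondays and Tuesdays of each week.
Next Tuesday: September 25, 2007.
The following Monday is October 1, 2007.
The following Tuesday is October 2, 2007.
Next Monday: October 8, 2007.
The following Tuesday is October 9, 2007.

October 9, 2007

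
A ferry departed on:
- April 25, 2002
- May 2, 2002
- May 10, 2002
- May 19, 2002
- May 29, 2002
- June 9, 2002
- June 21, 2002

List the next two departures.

The spacing grows by 1 each time: 7, 8, 9, 10, 11, 12 days.
Next gap: 13 days. June 21, 2002 + 13 days = July 4, 2002.
Next gap: 14 days. July 4, 2002 + 14 days = July 18, 2002.

July 4, 2002; July 18, 2002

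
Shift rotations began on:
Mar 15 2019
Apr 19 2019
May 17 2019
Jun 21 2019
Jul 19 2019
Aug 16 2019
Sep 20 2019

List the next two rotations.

Gaps: 35, 28, 35, 28, 28, 35 days — a mix of 28 and 35. Every date is a Friday.
Each is the 3rd Friday of its month.
3rd Friday of October 2019: Oct 18 2019.
November 2019 — 3rd Friday is Nov 15 2019.

Oct 18 2019, Nov 15 2019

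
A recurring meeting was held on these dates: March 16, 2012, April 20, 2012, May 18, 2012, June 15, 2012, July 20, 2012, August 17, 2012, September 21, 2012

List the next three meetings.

These are Fridays at 28- or 35-day spacing (35, 28, 28, 35, 28, 35).
The pattern: 3rd Friday of the month.
3rd Friday of October 2012: October 19, 2012.
3rd Friday of November 2012: November 16, 2012.
December 2012 — 3rd Friday is December 21, 2012.

October 19, 2012; November 16, 2012; December 21, 2012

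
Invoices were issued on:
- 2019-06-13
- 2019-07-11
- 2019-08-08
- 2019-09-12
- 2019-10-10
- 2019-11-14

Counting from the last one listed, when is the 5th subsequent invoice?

2020-04-09

Gaps: 28, 28, 35, 28, 35 days — a mix of 28 and 35. Every date is a Thursday.
Each is the 2nd Thursday of its month.
2nd Thursday of December 2019: 2019-12-12.
2nd Thursday of January 2020: 2020-01-09.
February 2020 — 2nd Thursday is 2020-02-13.
2nd Thursday of March 2020: 2020-03-12.
April 2020 — 2nd Thursday is 2020-04-09.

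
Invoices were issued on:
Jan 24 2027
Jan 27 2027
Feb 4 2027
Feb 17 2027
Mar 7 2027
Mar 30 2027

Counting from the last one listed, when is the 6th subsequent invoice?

Nov 28 2027

Gaps: 3, 8, 13, 18, 23 days — each gap is 5 larger than the previous one.
Next gap: 28 days. Mar 30 2027 + 28 days = Apr 27 2027.
Next gap: 33 days. Apr 27 2027 + 33 days = May 30 2027.
Next gap: 38 days. May 30 2027 + 38 days = Jul 7 2027.
Next gap: 43 days. Jul 7 2027 + 43 days = Aug 19 2027.
Next gap: 48 days. Aug 19 2027 + 48 days = Oct 6 2027.
Next gap: 53 days. Oct 6 2027 + 53 days = Nov 28 2027.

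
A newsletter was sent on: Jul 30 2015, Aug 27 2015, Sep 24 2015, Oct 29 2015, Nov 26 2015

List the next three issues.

Dec 31 2015, Jan 28 2016, Feb 25 2016

These are Thursdays with 28, 28, 35, 28-day gaps.
Each is the final Thursday of its month — Jul 30 2015 is past the 28th, so '4th Thursday' doesn't fit.
December 2015 ends with Thursday Dec 31 2015.
Last Thursday of January 2016: Jan 28 2016.
Last Thursday of February 2016: Feb 25 2016.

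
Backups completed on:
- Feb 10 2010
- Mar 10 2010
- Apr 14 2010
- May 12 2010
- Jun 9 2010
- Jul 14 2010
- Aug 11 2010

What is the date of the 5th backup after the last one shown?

Gaps: 28, 35, 28, 28, 35, 28 days — a mix of 28 and 35. Every date is a Wednesday.
Each is the 2nd Wednesday of its month.
September 2010 — 2nd Wednesday is Sep 8 2010.
2nd Wednesday of October 2010: Oct 13 2010.
2nd Wednesday of November 2010: Nov 10 2010.
December 2010 — 2nd Wednesday is Dec 8 2010.
January 2011 — 2nd Wednesday is Jan 12 2011.

Jan 12 2011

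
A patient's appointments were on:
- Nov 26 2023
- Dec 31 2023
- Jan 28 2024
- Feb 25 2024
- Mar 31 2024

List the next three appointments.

These are Sundays with 35, 28, 28, 35-day gaps.
Each is the final Sunday of its month — Dec 31 2023 is past the 28th, so '4th Sunday' doesn't fit.
April 2024 ends with Sunday Apr 28 2024.
May 2024 ends with Sunday May 26 2024.
June 2024 ends with Sunday Jun 30 2024.

Apr 28 2024, May 26 2024, Jun 30 2024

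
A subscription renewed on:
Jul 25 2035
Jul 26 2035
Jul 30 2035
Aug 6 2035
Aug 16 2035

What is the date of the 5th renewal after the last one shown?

Gaps: 1, 4, 7, 10 days — each gap is 3 larger than the previous one.
Next gap: 13 days. Aug 16 2035 + 13 days = Aug 29 2035.
Next gap: 16 days. Aug 29 2035 + 16 days = Sep 14 2035.
Next gap: 19 days. Sep 14 2035 + 19 days = Oct 3 2035.
Next gap: 22 days. Oct 3 2035 + 22 days = Oct 25 2035.
Next gap: 25 days. Oct 25 2035 + 25 days = Nov 19 2035.

Nov 19 2035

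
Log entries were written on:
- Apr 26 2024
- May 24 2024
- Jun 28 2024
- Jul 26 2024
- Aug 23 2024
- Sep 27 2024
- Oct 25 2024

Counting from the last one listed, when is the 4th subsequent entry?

Gaps: 28, 35, 28, 28, 35, 28 days — a mix of 28 and 35. Every date is a Friday.
Each is the 4th Friday of its month.
4th Friday of November 2024: Nov 22 2024.
December 2024 — 4th Friday is Dec 27 2024.
January 2025 — 4th Friday is Jan 24 2025.
February 2025 — 4th Friday is Feb 28 2025.

Feb 28 2025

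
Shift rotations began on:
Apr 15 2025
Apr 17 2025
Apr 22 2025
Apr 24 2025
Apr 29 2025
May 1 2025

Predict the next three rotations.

May 6 2025, May 8 2025, May 13 2025

Every event lands on a Tuesday or Thursday (gaps cycle 2, 5, 2, 5, 2).
So the schedule is: every Tuesday and Thursday.
The following Tuesday is May 6 2025.
The following Thursday is May 8 2025.
The following Tuesday is May 13 2025.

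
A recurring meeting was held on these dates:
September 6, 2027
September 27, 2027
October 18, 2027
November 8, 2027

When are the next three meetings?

November 29, 2027; December 20, 2027; January 10, 2028

Every event comes 21 days after the last (21, 21, 21).
November 8, 2027 + 21 days = November 29, 2027.
November 29, 2027 + 21 days = December 20, 2027.
December 20, 2027 + 21 days = January 10, 2028.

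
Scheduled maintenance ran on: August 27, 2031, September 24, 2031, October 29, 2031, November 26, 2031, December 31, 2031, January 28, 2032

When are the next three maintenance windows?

All Wednesdays; the gaps (28, 35, 28, 35, 28) vary with month length.
This is the last Wednesday of each month.
Last Wednesday of February 2032: February 25, 2032.
March 2032 ends with Wednesday March 31, 2032.
Last Wednesday of April 2032: April 28, 2032.

February 25, 2032; March 31, 2032; April 28, 2032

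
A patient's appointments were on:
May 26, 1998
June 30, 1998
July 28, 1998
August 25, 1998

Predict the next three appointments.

September 29, 1998; October 27, 1998; November 24, 1998

All Tuesdays; the gaps (35, 28, 28) vary with month length.
This is the last Tuesday of each month.
Last Tuesday of September 1998: September 29, 1998.
Last Tuesday of October 1998: October 27, 1998.
November 1998 ends with Tuesday November 24, 1998.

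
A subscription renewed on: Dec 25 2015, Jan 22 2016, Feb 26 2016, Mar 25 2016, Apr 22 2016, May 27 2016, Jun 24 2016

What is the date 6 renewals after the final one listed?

Dec 23 2016

These are Fridays at 28- or 35-day spacing (28, 35, 28, 28, 35, 28).
The pattern: 4th Friday of the month.
July 2016 — 4th Friday is Jul 22 2016.
4th Friday of August 2016: Aug 26 2016.
4th Friday of September 2016: Sep 23 2016.
October 2016 — 4th Friday is Oct 28 2016.
November 2016 — 4th Friday is Nov 25 2016.
4th Friday of December 2016: Dec 23 2016.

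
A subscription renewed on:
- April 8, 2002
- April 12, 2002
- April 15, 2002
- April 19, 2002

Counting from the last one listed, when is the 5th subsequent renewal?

May 6, 2002

The gap pattern 4, 3, 4 repeats every 2 events.
These are the Mondays and Fridays of each week.
The following Monday is April 22, 2002.
The following Friday is April 26, 2002.
Next Monday: April 29, 2002.
The following Friday is May 3, 2002.
Next Monday: May 6, 2002.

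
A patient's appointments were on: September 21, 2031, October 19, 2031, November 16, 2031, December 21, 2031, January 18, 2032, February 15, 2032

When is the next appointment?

These are Sundays at 28- or 35-day spacing (28, 28, 35, 28, 28).
The pattern: 3rd Sunday of the month.
March 2032 — 3rd Sunday is March 21, 2032.

March 21, 2032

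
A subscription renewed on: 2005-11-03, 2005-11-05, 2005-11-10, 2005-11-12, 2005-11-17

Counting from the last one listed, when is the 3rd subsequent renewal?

2005-11-26

Gaps: 2, 5, 2, 5 days — not constant, but cyclic with period 2.
The events fall on every Thursday and Saturday.
The following Saturday is 2005-11-19.
The following Thursday is 2005-11-24.
The following Saturday is 2005-11-26.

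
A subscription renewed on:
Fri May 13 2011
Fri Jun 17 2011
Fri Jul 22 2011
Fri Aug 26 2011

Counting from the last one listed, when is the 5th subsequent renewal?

The spacing is 35, 35, 35 days — always 35 days.
Fri Aug 26 2011 + 35 days = Fri Sep 30 2011.
Fri Sep 30 2011 + 35 days = Fri Nov 4 2011.
Fri Nov 4 2011 + 35 days = Fri Dec 9 2011.
Fri Dec 9 2011 + 35 days = Fri Jan 13 2012.
Fri Jan 13 2012 + 35 days = Fri Feb 17 2012.

Fri Feb 17 2012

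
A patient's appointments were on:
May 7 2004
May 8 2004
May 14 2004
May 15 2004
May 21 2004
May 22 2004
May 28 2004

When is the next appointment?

Every event lands on a Friday or Saturday (gaps cycle 1, 6, 1, 6, 1, 6).
So the schedule is: every Friday and Saturday.
Next Saturday: May 29 2004.

May 29 2004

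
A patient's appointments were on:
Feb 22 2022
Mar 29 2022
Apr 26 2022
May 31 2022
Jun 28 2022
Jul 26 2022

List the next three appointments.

Every date is a Tuesday; gaps 35, 28, 35, 28, 28 days.
Each is the last Tuesday of its month (at least one falls on the 29th or later, ruling out '4th Tuesday').
August 2022 ends with Tuesday Aug 30 2022.
Last Tuesday of September 2022: Sep 27 2022.
Last Tuesday of October 2022: Oct 25 2022.

Aug 30 2022, Sep 27 2022, Oct 25 2022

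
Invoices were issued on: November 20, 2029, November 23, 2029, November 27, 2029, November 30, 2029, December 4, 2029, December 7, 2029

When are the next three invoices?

The gap pattern 3, 4, 3, 4, 3 repeats every 2 events.
These are the Tuesdays and Fridays of each week.
The following Tuesday is December 11, 2029.
Next Friday: December 14, 2029.
Next Tuesday: December 18, 2029.

December 11, 2029; December 14, 2029; December 18, 2029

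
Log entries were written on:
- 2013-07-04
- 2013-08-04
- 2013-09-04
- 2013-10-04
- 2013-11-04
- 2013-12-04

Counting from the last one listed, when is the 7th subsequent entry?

Each date is the 4th; the gaps (31, 31, 30, 31, 30) track the month lengths.
The rule is the 4th of each month.
Next: January 2014 → 2014-01-04.
Next: February 2014 → 2014-02-04.
March 2014: 2014-03-04.
April 2014: 2014-04-04.
Next: May 2014 → 2014-05-04.
Next: June 2014 → 2014-06-04.
July 2014: 2014-07-04.

2014-07-04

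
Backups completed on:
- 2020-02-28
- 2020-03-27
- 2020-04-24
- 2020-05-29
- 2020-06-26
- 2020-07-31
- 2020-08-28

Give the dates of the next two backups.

These are Fridays with 28, 28, 35, 28, 35, 28-day gaps.
Each is the final Friday of its month — 2020-05-29 is past the 28th, so '4th Friday' doesn't fit.
Last Friday of September 2020: 2020-09-25.
Last Friday of October 2020: 2020-10-30.

2020-09-25, 2020-10-30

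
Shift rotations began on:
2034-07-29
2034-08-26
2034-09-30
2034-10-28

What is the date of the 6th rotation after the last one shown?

These are Saturdays with 28, 35, 28-day gaps.
Each is the final Saturday of its month — 2034-07-29 is past the 28th, so '4th Saturday' doesn't fit.
Last Saturday of November 2034: 2034-11-25.
Last Saturday of December 2034: 2034-12-30.
January 2035 ends with Saturday 2035-01-27.
Last Saturday of February 2035: 2035-02-24.
March 2035 ends with Saturday 2035-03-31.
Last Saturday of April 2035: 2035-04-28.

2035-04-28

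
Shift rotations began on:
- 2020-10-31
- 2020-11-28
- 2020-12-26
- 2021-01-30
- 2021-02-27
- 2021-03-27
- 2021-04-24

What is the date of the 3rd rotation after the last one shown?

2021-07-31

These are Saturdays with 28, 28, 35, 28, 28, 28-day gaps.
Each is the final Saturday of its month — 2020-10-31 is past the 28th, so '4th Saturday' doesn't fit.
May 2021 ends with Saturday 2021-05-29.
Last Saturday of June 2021: 2021-06-26.
Last Saturday of July 2021: 2021-07-31.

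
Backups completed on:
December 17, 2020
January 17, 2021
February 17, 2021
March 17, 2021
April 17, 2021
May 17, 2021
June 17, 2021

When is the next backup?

Gaps: 31, 31, 28, 31, 30, 31 days — not constant. Every event is on the 17th of the month.
Pattern: the 17th of each month.
July 2021: July 17, 2021.

July 17, 2021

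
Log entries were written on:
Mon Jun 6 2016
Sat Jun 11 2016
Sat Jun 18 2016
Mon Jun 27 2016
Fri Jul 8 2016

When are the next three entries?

Thu Jul 21 2016, Fri Aug 5 2016, Mon Aug 22 2016

Gaps: 5, 7, 9, 11 days — each gap is 2 larger than the previous one.
Next gap: 13 days. Fri Jul 8 2016 + 13 days = Thu Jul 21 2016.
Next gap: 15 days. Thu Jul 21 2016 + 15 days = Fri Aug 5 2016.
Next gap: 17 days. Fri Aug 5 2016 + 17 days = Mon Aug 22 2016.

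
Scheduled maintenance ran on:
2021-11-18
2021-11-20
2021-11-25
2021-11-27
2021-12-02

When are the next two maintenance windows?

The gap pattern 2, 5, 2, 5 repeats every 2 events.
These are the Thursdays and Saturdays of each week.
Next Saturday: 2021-12-04.
Next Thursday: 2021-12-09.

2021-12-04, 2021-12-09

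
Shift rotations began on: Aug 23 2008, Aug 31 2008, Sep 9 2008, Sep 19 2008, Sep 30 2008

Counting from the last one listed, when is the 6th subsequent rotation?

Gaps: 8, 9, 10, 11 days — each gap is 1 larger than the previous one.
Next gap: 12 days. Sep 30 2008 + 12 days = Oct 12 2008.
Next gap: 13 days. Oct 12 2008 + 13 days = Oct 25 2008.
Next gap: 14 days. Oct 25 2008 + 14 days = Nov 8 2008.
Next gap: 15 days. Nov 8 2008 + 15 days = Nov 23 2008.
Next gap: 16 days. Nov 23 2008 + 16 days = Dec 9 2008.
Next gap: 17 days. Dec 9 2008 + 17 days = Dec 26 2008.

Dec 26 2008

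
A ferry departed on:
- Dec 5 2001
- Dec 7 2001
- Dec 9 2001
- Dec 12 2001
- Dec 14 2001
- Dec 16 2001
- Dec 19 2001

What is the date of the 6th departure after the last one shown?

Gaps: 2, 2, 3, 2, 2, 3 days — not constant, but cyclic with period 3.
The events fall on every Wednesday, Friday and Sunday.
Next Friday: Dec 21 2001.
Next Sunday: Dec 23 2001.
Next Wednesday: Dec 26 2001.
The following Friday is Dec 28 2001.
Next Sunday: Dec 30 2001.
Next Wednesday: Jan 2 2002.

Jan 2 2002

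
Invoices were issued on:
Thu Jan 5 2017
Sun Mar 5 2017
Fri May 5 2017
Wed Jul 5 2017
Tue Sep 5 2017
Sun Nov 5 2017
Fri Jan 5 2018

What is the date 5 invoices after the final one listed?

Mon Nov 5 2018

Each date is the 5th; the gaps (59, 61, 61, 62, 61, 61) track the month lengths.
The rule is the 5th of every 2 months.
March 2018: Mon Mar 5 2018.
Next: May 2018 → Sat May 5 2018.
July 2018: Thu Jul 5 2018.
September 2018: Wed Sep 5 2018.
Next: November 2018 → Mon Nov 5 2018.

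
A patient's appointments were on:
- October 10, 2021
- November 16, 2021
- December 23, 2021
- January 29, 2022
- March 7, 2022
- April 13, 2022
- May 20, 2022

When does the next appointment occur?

June 26, 2022

Every event comes 37 days after the last (37, 37, 37, 37, 37, 37).
May 20, 2022 + 37 days = June 26, 2022.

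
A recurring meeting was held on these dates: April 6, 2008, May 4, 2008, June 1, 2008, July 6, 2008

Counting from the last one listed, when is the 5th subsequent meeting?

Gaps: 28, 28, 35 days — a mix of 28 and 35. Every date is a Sunday.
Each is the 1st Sunday of its month.
August 2008 — 1st Sunday is August 3, 2008.
September 2008 — 1st Sunday is September 7, 2008.
1st Sunday of October 2008: October 5, 2008.
1st Sunday of November 2008: November 2, 2008.
1st Sunday of December 2008: December 7, 2008.

December 7, 2008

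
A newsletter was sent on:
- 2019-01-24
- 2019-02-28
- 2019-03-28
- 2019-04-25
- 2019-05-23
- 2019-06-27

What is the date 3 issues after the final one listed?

2019-09-26

Gaps: 35, 28, 28, 28, 35 days — a mix of 28 and 35. Every date is a Thursday.
Each is the 4th Thursday of its month.
July 2019 — 4th Thursday is 2019-07-25.
August 2019 — 4th Thursday is 2019-08-22.
4th Thursday of September 2019: 2019-09-26.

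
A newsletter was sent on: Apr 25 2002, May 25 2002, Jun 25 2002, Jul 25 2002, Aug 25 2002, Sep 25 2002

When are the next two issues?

Oct 25 2002, Nov 25 2002

Gaps: 30, 31, 30, 31, 31 days — not constant. Every event is on the 25th of the month.
Pattern: the 25th of each month.
Next: October 2002 → Oct 25 2002.
Next: November 2002 → Nov 25 2002.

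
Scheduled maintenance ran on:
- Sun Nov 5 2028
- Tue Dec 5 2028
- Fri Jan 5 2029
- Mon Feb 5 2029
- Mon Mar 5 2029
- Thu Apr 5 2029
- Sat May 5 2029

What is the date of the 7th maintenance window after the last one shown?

Wed Dec 5 2029

Gaps: 30, 31, 31, 28, 31, 30 days — not constant. Every event is on the 5th of the month.
Pattern: the 5th of each month.
June 2029: Tue Jun 5 2029.
Next: July 2029 → Thu Jul 5 2029.
August 2029: Sun Aug 5 2029.
September 2029: Wed Sep 5 2029.
Next: October 2029 → Fri Oct 5 2029.
November 2029: Mon Nov 5 2029.
Next: December 2029 → Wed Dec 5 2029.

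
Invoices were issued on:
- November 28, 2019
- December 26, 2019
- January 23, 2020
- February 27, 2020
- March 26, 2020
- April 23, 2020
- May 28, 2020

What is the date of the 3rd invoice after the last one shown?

All dates are Thursdays, 28, 28, 35, 28, 28, 35 days apart.
Specifically, the 4th Thursday of each month.
June 2020 — 4th Thursday is June 25, 2020.
July 2020 — 4th Thursday is July 23, 2020.
August 2020 — 4th Thursday is August 27, 2020.

August 27, 2020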